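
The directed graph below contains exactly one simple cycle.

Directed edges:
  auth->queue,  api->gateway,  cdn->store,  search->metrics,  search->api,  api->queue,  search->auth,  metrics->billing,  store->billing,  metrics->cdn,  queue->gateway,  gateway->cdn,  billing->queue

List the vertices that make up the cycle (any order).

cdn, queue, store, billing, gateway

DFS with gray/black marking from cdn:
cdn gray
  store gray
    billing gray
      queue gray
        gateway gray
          gateway→cdn: cdn is gray → back edge
Back edge closes the cycle cdn → store → billing → queue → gateway → cdn; its vertices are {cdn, queue, store, billing, gateway}.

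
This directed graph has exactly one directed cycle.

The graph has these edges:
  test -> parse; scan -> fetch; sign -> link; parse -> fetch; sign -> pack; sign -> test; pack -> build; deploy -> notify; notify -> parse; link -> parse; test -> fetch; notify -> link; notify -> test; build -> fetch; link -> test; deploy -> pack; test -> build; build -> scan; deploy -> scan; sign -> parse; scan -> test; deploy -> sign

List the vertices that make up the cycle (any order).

scan, test, build

DFS with gray/black marking from scan:
scan gray
  fetch gray
  fetch black
  test gray
    build gray
      build→fetch: fetch black — skip
      build→scan: scan is gray → back edge
Back edge closes the cycle scan → test → build → scan; its vertices are {scan, test, build}.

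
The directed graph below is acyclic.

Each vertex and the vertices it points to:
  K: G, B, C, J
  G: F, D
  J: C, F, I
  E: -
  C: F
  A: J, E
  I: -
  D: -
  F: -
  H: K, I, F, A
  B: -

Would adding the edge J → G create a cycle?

No

Adding J→G creates a cycle iff G can already reach J.
Explore from G: no path reaches J. The graph stays acyclic.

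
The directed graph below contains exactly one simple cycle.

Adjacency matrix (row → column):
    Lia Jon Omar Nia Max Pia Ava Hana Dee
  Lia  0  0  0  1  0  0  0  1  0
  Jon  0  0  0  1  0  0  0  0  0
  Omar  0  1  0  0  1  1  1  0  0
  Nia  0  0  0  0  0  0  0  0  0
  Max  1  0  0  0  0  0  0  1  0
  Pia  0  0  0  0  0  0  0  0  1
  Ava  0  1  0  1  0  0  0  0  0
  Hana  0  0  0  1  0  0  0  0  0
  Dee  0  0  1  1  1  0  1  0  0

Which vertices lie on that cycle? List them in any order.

DFS with gray/black marking from Pia:
Pia gray
  Dee gray
    Ava gray
      Nia gray
      Nia black
      Jon gray
        Jon→Nia: Nia black — skip
      Jon black
    Ava black
    Omar gray
      Omar→Jon: Jon black — skip
      Omar→Ava: Ava black — skip
      Max gray
        Lia gray
          Hana gray
            Hana→Nia: Nia black — skip
          Hana black
          Lia→Nia: Nia black — skip
        Lia black
        Max→Hana: Hana black — skip
      Max black
      Omar→Pia: Pia is gray → back edge
Back edge closes the cycle Pia → Dee → Omar → Pia; its vertices are {Dee, Pia, Omar}.

Dee, Pia, Omar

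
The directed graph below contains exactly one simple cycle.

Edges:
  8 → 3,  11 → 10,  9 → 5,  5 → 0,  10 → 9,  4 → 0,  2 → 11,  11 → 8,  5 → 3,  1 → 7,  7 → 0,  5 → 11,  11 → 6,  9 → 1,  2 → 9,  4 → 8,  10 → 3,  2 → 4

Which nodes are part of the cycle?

5, 9, 10, 11

DFS with gray/black marking from 9:
9 gray
  1 gray
    7 gray
      0 gray
      0 black
    7 black
  1 black
  5 gray
    11 gray
      8 gray
        3 gray
        3 black
      8 black
      10 gray
        10→9: 9 is gray → back edge
Back edge closes the cycle 9 → 5 → 11 → 10 → 9; its vertices are {5, 9, 10, 11}.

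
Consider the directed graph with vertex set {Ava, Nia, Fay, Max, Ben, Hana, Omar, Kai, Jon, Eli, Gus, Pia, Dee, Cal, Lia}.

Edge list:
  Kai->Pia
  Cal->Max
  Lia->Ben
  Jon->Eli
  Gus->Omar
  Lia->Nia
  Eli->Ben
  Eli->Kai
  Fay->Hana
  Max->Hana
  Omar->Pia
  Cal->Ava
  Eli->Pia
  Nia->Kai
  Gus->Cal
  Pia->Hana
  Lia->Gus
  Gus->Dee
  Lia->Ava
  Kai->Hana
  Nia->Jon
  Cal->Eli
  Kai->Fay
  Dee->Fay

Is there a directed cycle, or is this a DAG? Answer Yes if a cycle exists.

DFS with white/gray/black marking, starting from Fay:
Fay gray
  Hana gray
  Hana black
Fay black
Ava gray
Ava black
Nia gray
  Kai gray
    Kai→Fay: Fay black — skip
    Kai→Hana: Hana black — skip
    Pia gray
      Pia→Hana: Hana black — skip
    Pia black
  Kai black
  Jon gray
    Eli gray
      Ben gray
      Ben black
      Eli→Kai: Kai black — skip
      Eli→Pia: Pia black — skip
    Eli black
  Jon black
Nia black
Max gray
  Max→Hana: Hana black — skip
Max black
Omar gray
  Omar→Pia: Pia black — skip
Omar black
Gus gray
  Dee gray
    Dee→Fay: Fay black — skip
  Dee black
  Cal gray
    Cal→Max: Max black — skip
    Cal→Ava: Ava black — skip
    Cal→Eli: Eli black — skip
  Cal black
  Gus→Omar: Omar black — skip
Gus black
Lia gray
  Lia→Ben: Ben black — skip
  Lia→Ava: Ava black — skip
  Lia→Gus: Gus black — skip
  Lia→Nia: Nia black — skip
Lia black
Every edge goes to a white or black vertex — no back edge, so the graph is acyclic.

No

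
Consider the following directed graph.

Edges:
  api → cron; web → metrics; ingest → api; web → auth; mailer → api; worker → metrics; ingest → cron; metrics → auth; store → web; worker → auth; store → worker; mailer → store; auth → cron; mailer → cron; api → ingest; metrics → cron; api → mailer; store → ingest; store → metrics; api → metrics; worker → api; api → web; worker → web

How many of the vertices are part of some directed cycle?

5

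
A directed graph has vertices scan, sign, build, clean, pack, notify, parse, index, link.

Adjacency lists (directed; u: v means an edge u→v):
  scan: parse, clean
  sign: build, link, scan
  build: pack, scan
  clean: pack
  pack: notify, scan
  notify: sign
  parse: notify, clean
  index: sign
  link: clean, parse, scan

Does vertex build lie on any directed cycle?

build is on a cycle iff build can reach itself via ≥1 edge.
build → pack → notify → sign → build — yes.

Yes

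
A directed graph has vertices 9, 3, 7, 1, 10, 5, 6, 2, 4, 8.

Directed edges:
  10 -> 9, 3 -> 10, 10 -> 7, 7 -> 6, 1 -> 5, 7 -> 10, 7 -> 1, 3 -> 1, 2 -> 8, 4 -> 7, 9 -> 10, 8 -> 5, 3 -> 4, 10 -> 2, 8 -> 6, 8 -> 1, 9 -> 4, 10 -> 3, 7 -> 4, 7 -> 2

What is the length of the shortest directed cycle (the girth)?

For each vertex v, BFS finds the shortest path from v back to v.
The shortest such closed walk is 10 → 7 → 10, length 2.

2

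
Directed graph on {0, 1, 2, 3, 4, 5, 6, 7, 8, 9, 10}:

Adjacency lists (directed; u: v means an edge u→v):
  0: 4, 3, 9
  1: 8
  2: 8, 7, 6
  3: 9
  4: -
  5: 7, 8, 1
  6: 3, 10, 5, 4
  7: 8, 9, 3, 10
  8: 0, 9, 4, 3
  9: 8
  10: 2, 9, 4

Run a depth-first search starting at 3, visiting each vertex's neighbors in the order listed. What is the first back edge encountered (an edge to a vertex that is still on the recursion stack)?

DFS from 3 (visiting each vertex's neighbors in the order listed); mark gray on enter, black on exit:
3 gray
  9 gray
    8 gray
      0 gray
        4 gray
        4 black
        0→3: 3 is gray → back edge
First back edge: 0 → 3.

0->3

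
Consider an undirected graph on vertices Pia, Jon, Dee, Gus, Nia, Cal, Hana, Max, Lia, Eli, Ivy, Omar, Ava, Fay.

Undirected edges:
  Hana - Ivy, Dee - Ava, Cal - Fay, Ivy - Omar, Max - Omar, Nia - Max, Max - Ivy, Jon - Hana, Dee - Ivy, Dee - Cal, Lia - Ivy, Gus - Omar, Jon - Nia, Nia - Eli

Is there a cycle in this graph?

DFS, tracking each vertex's parent; an edge to a visited non-parent vertex closes a cycle.
Start from Nia:
visit Nia (parent –)
  visit Max (parent Nia)
    visit Ivy (parent Max)
      visit Dee (parent Ivy)
        visit Ava (parent Dee)
          Ava–Dee: parent, skip
        visit Cal (parent Dee)
          Cal–Dee: parent, skip
          visit Fay (parent Cal)
            Fay–Cal: parent, skip
        Dee–Ivy: parent, skip
      visit Omar (parent Ivy)
        Omar–Max: Max visited and ≠ parent → cycle
Cycle: Max – Ivy – Omar – Max.

Yes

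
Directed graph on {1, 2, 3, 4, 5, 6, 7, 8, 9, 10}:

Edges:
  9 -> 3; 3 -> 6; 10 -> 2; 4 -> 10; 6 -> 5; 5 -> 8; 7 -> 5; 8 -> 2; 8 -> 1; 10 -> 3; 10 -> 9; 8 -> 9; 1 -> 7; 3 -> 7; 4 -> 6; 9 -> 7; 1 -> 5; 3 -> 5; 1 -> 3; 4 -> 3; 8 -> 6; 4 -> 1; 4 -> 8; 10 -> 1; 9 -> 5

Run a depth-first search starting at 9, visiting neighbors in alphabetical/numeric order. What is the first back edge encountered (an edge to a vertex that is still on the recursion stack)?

DFS from 9 (visiting neighbors in alphabetical/numeric order); mark gray on enter, black on exit:
9 gray
  3 gray
    5 gray
      8 gray
        1 gray
          1→3: 3 is gray → back edge
First back edge: 1 → 3.

1→3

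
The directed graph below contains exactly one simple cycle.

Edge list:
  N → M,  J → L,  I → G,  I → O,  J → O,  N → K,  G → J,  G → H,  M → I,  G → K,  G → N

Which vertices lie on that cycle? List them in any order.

DFS with gray/black marking from G:
G gray
  J gray
    L gray
    L black
    O gray
    O black
  J black
  H gray
  H black
  N gray
    M gray
      I gray
        I→G: G is gray → back edge
Back edge closes the cycle G → N → M → I → G; its vertices are {G, I, M, N}.

G, I, M, N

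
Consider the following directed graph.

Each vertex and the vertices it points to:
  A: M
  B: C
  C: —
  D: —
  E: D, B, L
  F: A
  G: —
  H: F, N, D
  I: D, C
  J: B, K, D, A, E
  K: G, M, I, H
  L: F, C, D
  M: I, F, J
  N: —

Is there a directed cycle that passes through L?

Yes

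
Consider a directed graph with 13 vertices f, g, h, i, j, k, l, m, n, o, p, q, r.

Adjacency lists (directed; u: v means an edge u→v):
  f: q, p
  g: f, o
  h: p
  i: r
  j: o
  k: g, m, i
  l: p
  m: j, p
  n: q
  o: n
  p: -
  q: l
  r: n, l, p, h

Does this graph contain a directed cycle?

No

DFS with white/gray/black marking, starting from r:
r gray
  n gray
    q gray
      l gray
        p gray
        p black
      l black
    q black
  n black
  r→l: l black — skip
  r→p: p black — skip
  h gray
    h→p: p black — skip
  h black
r black
f gray
  f→q: q black — skip
  f→p: p black — skip
f black
g gray
  g→f: f black — skip
  o gray
    o→n: n black — skip
  o black
g black
i gray
  i→r: r black — skip
i black
j gray
  j→o: o black — skip
j black
k gray
  k→g: g black — skip
  m gray
    m→j: j black — skip
    m→p: p black — skip
  m black
  k→i: i black — skip
k black
Every edge goes to a white or black vertex — no back edge, so the graph is acyclic.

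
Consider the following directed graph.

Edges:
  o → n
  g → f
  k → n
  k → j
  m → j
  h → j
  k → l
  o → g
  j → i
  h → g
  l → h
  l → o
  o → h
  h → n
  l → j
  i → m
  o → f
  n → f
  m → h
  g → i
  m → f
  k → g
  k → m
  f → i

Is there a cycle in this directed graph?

Yes

DFS with white/gray/black marking, starting from f:
f gray
  i gray
    m gray
      m→f: f is gray → back edge
Back edge found, so a cycle exists: f → i → m → f.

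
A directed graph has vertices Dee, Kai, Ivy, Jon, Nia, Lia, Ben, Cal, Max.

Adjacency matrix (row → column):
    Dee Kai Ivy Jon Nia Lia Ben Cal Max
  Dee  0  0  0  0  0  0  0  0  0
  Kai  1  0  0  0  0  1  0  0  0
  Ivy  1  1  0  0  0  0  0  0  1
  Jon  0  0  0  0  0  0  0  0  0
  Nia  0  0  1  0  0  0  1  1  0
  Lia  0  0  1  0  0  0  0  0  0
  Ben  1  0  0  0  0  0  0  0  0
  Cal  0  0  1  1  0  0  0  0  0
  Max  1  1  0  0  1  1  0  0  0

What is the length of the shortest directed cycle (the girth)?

3

For each vertex v, BFS finds the shortest path from v back to v.
The shortest such closed walk is Nia → Ivy → Max → Nia, length 3.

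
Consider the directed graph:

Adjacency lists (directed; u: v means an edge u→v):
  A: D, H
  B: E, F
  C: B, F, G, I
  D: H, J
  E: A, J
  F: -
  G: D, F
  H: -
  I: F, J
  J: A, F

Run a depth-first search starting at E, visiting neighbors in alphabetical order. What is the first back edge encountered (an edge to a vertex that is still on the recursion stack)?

DFS from E (visiting neighbors in alphabetical order); mark gray on enter, black on exit:
E gray
  A gray
    D gray
      H gray
      H black
      J gray
        J→A: A is gray → back edge
First back edge: J → A.

J->A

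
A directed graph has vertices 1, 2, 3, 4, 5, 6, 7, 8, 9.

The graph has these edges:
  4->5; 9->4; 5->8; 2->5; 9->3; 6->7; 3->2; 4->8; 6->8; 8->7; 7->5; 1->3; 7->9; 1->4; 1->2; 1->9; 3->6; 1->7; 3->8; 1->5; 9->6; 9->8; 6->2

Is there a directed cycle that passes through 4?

Yes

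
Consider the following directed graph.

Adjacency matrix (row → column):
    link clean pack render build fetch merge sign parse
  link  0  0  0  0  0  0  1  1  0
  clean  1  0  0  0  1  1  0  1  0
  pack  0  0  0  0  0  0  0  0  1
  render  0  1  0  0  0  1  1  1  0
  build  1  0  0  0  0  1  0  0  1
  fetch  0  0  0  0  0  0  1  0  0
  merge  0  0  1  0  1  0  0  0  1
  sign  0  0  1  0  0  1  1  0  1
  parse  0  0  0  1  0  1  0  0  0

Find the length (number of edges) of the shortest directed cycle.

3

For each vertex v, BFS finds the shortest path from v back to v.
The shortest such closed walk is render → sign → parse → render, length 3.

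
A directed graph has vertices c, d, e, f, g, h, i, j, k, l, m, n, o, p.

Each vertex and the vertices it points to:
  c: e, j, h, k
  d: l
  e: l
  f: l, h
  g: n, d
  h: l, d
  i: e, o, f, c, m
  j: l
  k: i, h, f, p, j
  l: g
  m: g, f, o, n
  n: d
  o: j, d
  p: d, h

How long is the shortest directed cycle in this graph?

3

For each vertex v, BFS finds the shortest path from v back to v.
The shortest such closed walk is i → c → k → i, length 3.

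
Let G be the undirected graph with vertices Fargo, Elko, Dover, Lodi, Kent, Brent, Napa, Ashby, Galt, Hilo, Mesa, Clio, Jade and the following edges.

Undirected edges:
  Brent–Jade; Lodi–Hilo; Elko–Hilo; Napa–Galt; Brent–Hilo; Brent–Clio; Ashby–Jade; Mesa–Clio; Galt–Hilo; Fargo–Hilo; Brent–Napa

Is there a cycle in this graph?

Yes

DFS, tracking each vertex's parent; an edge to a visited non-parent vertex closes a cycle.
Start from Elko:
visit Elko (parent –)
  visit Hilo (parent Elko)
    Hilo–Elko: parent, skip
    visit Brent (parent Hilo)
      visit Jade (parent Brent)
        Jade–Brent: parent, skip
        visit Ashby (parent Jade)
          Ashby–Jade: parent, skip
      visit Napa (parent Brent)
        visit Galt (parent Napa)
          Galt–Napa: parent, skip
          Galt–Hilo: Hilo visited and ≠ parent → cycle
Cycle: Hilo – Brent – Napa – Galt – Hilo.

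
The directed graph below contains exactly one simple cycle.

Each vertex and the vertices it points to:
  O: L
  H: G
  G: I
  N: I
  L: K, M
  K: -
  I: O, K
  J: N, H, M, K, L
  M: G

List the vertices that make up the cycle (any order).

DFS with gray/black marking from L:
L gray
  K gray
  K black
  M gray
    G gray
      I gray
        O gray
          O→L: L is gray → back edge
Back edge closes the cycle L → M → G → I → O → L; its vertices are {G, I, L, M, O}.

G, I, L, M, O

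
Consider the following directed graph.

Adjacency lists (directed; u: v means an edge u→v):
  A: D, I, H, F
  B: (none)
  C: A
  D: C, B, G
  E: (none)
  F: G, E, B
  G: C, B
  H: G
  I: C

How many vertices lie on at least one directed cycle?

A vertex is on a directed cycle iff it belongs to a strongly connected component of size ≥ 2 (or has a self-loop).
The vertices on cycles are {A, C, D, F, G, H, I} — 7 in total.

7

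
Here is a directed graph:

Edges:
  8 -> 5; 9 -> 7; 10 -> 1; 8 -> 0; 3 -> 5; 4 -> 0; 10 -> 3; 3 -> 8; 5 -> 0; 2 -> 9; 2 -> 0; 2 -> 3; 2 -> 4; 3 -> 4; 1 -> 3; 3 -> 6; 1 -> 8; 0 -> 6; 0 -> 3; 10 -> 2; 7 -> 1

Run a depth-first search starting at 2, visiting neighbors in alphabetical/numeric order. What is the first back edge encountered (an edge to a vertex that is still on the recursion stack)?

DFS from 2 (visiting neighbors in alphabetical/numeric order); mark gray on enter, black on exit:
2 gray
  0 gray
    3 gray
      4 gray
        4→0: 0 is gray → back edge
First back edge: 4 → 0.

4->0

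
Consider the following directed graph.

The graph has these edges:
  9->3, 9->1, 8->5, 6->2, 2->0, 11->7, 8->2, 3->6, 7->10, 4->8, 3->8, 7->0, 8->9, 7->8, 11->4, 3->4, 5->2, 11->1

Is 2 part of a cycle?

No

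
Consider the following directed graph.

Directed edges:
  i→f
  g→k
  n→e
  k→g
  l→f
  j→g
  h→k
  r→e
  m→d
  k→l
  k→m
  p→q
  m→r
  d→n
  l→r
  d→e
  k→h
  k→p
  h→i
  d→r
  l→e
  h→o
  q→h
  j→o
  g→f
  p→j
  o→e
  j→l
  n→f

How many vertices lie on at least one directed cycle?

6

A vertex is on a directed cycle iff it belongs to a strongly connected component of size ≥ 2 (or has a self-loop).
The vertices on cycles are {g, h, j, k, p, q} — 6 in total.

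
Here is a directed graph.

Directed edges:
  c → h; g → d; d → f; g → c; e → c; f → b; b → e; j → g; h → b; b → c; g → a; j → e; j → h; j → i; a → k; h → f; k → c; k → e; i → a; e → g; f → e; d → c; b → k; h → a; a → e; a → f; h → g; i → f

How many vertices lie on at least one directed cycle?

9

A vertex is on a directed cycle iff it belongs to a strongly connected component of size ≥ 2 (or has a self-loop).
The vertices on cycles are {a, b, c, d, e, f, g, h, k} — 9 in total.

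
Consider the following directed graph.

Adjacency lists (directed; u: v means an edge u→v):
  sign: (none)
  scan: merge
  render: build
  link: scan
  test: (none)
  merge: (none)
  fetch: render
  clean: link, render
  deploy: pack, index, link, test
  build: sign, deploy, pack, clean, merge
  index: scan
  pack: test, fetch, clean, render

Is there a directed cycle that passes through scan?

scan lies on a cycle iff there is a path from scan back to itself.
Exploring from scan, it never reaches itself; equivalently, its strongly connected component is a singleton.

No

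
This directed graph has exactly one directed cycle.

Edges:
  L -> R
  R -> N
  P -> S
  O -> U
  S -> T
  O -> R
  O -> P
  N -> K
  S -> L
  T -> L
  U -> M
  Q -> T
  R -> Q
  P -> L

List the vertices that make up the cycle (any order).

L, Q, R, T

DFS with gray/black marking from R:
R gray
  Q gray
    T gray
      L gray
        L→R: R is gray → back edge
Back edge closes the cycle R → Q → T → L → R; its vertices are {L, Q, R, T}.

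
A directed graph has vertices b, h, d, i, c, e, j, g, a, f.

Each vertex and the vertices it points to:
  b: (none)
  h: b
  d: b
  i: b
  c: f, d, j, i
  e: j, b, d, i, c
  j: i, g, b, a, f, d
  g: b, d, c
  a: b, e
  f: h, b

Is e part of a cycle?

Yes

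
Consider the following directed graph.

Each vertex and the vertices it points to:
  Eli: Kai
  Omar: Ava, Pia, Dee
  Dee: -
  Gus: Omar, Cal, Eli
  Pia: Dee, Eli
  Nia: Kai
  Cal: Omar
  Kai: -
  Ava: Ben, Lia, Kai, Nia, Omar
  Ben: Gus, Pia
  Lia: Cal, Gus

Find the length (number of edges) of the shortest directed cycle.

2

For each vertex v, BFS finds the shortest path from v back to v.
The shortest such closed walk is Ava → Omar → Ava, length 2.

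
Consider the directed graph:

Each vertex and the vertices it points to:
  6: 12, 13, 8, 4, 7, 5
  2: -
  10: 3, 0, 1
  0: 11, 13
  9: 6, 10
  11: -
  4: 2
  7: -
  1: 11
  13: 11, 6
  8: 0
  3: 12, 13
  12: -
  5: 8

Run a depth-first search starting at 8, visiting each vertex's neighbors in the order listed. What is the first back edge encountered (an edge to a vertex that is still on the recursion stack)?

6→13

DFS from 8 (visiting each vertex's neighbors in the order listed); mark gray on enter, black on exit:
8 gray
  0 gray
    11 gray
    11 black
    13 gray
      13→11: 11 black — skip
      6 gray
        12 gray
        12 black
        6→13: 13 is gray → back edge
First back edge: 6 → 13.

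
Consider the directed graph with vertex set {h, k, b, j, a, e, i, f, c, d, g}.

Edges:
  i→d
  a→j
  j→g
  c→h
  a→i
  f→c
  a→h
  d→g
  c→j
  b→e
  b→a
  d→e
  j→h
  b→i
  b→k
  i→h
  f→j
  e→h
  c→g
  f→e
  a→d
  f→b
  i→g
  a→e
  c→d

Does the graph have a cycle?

No

DFS with white/gray/black marking, starting from c:
c gray
  d gray
    g gray
    g black
    e gray
      h gray
      h black
    e black
  d black
  c→h: h black — skip
  j gray
    j→g: g black — skip
    j→h: h black — skip
  j black
  c→g: g black — skip
c black
k gray
k black
b gray
  b→k: k black — skip
  b→e: e black — skip
  a gray
    a→h: h black — skip
    a→e: e black — skip
    i gray
      i→h: h black — skip
      i→d: d black — skip
      i→g: g black — skip
    i black
    a→d: d black — skip
    a→j: j black — skip
  a black
  b→i: i black — skip
b black
f gray
  f→b: b black — skip
  f→e: e black — skip
  f→c: c black — skip
  f→j: j black — skip
f black
Every edge goes to a white or black vertex — no back edge, so the graph is acyclic.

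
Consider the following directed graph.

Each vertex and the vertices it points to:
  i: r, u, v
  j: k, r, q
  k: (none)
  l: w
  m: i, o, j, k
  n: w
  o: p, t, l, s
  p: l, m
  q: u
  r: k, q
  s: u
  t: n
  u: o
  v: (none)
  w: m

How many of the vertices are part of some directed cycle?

A vertex is on a directed cycle iff it belongs to a strongly connected component of size ≥ 2 (or has a self-loop).
The vertices on cycles are {i, j, l, m, n, o, p, q, r, s, t, u, w} — 13 in total.

13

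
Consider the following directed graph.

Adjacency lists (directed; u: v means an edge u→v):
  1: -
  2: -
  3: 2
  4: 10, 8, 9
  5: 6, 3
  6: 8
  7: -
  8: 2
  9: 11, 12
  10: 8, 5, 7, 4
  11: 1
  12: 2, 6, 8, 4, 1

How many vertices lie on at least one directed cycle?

A vertex is on a directed cycle iff it belongs to a strongly connected component of size ≥ 2 (or has a self-loop).
The vertices on cycles are {4, 9, 10, 12} — 4 in total.

4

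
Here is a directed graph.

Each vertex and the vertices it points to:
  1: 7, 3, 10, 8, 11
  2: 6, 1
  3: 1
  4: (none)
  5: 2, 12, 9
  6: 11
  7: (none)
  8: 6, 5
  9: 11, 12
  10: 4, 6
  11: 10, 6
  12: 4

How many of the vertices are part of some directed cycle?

8

A vertex is on a directed cycle iff it belongs to a strongly connected component of size ≥ 2 (or has a self-loop).
The vertices on cycles are {1, 2, 3, 5, 6, 8, 10, 11} — 8 in total.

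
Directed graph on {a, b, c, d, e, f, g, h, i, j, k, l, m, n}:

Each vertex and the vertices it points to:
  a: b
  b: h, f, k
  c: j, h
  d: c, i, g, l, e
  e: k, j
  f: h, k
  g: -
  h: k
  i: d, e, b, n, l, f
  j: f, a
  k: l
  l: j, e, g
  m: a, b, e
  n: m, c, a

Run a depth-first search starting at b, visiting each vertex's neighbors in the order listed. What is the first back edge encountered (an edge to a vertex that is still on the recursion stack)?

DFS from b (visiting each vertex's neighbors in the order listed); mark gray on enter, black on exit:
b gray
  h gray
    k gray
      l gray
        j gray
          f gray
            f→h: h is gray → back edge
First back edge: f → h.

f→h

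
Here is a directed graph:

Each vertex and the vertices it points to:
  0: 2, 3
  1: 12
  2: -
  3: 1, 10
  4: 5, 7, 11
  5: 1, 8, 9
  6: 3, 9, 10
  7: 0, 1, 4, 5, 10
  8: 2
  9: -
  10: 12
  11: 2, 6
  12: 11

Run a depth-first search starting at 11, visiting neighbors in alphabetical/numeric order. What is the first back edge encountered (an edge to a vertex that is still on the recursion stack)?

DFS from 11 (visiting neighbors in alphabetical/numeric order); mark gray on enter, black on exit:
11 gray
  2 gray
  2 black
  6 gray
    3 gray
      1 gray
        12 gray
          12→11: 11 is gray → back edge
First back edge: 12 → 11.

12→11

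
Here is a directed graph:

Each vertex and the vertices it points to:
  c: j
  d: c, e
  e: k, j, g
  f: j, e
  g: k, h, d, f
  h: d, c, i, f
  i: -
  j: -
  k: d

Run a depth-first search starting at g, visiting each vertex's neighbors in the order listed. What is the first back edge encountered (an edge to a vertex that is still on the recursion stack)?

e->k

DFS from g (visiting each vertex's neighbors in the order listed); mark gray on enter, black on exit:
g gray
  k gray
    d gray
      c gray
        j gray
        j black
      c black
      e gray
        e→k: k is gray → back edge
First back edge: e → k.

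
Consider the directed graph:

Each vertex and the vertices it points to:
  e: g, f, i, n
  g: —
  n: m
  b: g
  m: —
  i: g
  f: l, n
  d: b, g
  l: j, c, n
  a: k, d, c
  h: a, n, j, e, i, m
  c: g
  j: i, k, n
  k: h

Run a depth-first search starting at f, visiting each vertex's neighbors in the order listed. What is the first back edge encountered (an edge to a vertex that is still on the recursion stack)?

a->k

DFS from f (visiting each vertex's neighbors in the order listed); mark gray on enter, black on exit:
f gray
  l gray
    j gray
      i gray
        g gray
        g black
      i black
      k gray
        h gray
          a gray
            a→k: k is gray → back edge
First back edge: a → k.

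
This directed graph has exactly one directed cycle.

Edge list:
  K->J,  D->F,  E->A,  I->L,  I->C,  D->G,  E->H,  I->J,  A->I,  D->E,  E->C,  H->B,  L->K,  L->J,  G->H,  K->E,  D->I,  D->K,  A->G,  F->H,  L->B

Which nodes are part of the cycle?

A, E, I, K, L

DFS with gray/black marking from K:
K gray
  E gray
    A gray
      I gray
        L gray
          B gray
          B black
          L→K: K is gray → back edge
Back edge closes the cycle K → E → A → I → L → K; its vertices are {A, E, I, K, L}.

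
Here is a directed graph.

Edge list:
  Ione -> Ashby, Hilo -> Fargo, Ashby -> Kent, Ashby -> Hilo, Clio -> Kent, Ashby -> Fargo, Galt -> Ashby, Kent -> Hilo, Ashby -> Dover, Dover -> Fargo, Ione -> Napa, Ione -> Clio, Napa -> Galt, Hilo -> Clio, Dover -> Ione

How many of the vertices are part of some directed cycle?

8

A vertex is on a directed cycle iff it belongs to a strongly connected component of size ≥ 2 (or has a self-loop).
The vertices on cycles are {Clio, Galt, Hilo, Ione, Kent, Napa, Ashby, Dover} — 8 in total.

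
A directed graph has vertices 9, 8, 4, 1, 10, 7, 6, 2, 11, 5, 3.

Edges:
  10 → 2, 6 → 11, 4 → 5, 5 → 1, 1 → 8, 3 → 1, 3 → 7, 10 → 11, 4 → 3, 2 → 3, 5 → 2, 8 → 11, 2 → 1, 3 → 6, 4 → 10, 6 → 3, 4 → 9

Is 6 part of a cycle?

6 is on a cycle iff 6 can reach itself via ≥1 edge.
6 → 3 → 6 — yes.

Yes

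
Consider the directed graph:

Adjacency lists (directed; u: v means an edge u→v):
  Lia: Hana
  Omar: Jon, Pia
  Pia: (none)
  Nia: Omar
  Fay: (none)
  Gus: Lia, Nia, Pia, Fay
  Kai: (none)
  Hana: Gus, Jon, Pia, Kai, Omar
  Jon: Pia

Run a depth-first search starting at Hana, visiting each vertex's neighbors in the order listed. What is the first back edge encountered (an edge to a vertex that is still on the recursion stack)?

DFS from Hana (visiting each vertex's neighbors in the order listed); mark gray on enter, black on exit:
Hana gray
  Gus gray
    Lia gray
      Lia→Hana: Hana is gray → back edge
First back edge: Lia → Hana.

Lia→Hana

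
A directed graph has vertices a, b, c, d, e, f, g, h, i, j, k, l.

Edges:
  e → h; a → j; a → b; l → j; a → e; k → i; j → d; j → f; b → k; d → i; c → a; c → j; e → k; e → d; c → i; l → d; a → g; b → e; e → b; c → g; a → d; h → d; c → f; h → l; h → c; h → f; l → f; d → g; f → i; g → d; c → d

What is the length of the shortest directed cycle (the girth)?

For each vertex v, BFS finds the shortest path from v back to v.
The shortest such closed walk is b → e → b, length 2.

2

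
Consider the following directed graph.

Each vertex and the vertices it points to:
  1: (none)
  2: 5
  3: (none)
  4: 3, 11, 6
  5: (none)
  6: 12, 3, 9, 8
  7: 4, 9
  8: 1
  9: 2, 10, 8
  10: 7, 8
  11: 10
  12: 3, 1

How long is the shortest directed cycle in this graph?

For each vertex v, BFS finds the shortest path from v back to v.
The shortest such closed walk is 7 → 9 → 10 → 7, length 3.

3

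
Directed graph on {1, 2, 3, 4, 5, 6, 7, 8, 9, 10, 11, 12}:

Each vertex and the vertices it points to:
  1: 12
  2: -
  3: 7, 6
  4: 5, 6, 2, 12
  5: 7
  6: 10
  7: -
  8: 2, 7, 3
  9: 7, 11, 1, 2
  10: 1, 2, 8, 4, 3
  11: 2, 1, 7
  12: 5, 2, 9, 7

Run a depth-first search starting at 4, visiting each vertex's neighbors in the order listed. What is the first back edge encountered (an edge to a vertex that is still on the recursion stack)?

DFS from 4 (visiting each vertex's neighbors in the order listed); mark gray on enter, black on exit:
4 gray
  5 gray
    7 gray
    7 black
  5 black
  6 gray
    10 gray
      1 gray
        12 gray
          12→5: 5 black — skip
          2 gray
          2 black
          9 gray
            9→7: 7 black — skip
            11 gray
              11→2: 2 black — skip
              11→1: 1 is gray → back edge
First back edge: 11 → 1.

11→1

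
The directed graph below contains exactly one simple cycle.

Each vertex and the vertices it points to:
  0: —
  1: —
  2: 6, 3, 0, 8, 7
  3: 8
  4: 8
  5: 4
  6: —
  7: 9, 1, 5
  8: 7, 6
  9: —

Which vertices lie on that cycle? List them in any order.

4, 5, 7, 8

DFS with gray/black marking from 7:
7 gray
  9 gray
  9 black
  1 gray
  1 black
  5 gray
    4 gray
      8 gray
        8→7: 7 is gray → back edge
Back edge closes the cycle 7 → 5 → 4 → 8 → 7; its vertices are {4, 5, 7, 8}.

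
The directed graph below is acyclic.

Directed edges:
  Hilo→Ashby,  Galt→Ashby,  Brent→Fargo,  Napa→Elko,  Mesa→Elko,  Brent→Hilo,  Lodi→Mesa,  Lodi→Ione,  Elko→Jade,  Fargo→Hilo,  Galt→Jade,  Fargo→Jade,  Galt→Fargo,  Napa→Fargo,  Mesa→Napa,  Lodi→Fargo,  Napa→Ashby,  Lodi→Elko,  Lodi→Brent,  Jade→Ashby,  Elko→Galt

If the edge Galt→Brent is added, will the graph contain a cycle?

No

Adding Galt→Brent creates a cycle iff Brent can already reach Galt.
Explore from Brent: no path reaches Galt. The graph stays acyclic.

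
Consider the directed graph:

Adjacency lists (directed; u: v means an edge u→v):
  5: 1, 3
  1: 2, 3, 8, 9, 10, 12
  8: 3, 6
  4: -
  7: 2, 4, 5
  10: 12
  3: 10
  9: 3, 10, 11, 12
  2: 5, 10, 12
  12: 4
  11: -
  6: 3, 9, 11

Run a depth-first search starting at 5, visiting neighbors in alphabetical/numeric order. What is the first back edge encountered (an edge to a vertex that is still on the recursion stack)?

DFS from 5 (visiting neighbors in alphabetical/numeric order); mark gray on enter, black on exit:
5 gray
  1 gray
    2 gray
      2→5: 5 is gray → back edge
First back edge: 2 → 5.

2→5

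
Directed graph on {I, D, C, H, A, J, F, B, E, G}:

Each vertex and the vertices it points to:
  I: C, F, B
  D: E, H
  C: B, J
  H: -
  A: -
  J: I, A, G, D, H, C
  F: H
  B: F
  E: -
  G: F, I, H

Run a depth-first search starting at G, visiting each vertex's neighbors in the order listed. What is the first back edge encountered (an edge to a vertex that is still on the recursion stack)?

J->I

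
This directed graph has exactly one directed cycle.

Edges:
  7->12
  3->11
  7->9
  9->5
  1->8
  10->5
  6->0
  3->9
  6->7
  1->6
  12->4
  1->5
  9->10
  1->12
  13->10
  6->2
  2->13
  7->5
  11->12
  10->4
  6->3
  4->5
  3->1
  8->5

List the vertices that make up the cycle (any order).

1, 3, 6

DFS with gray/black marking from 6:
6 gray
  0 gray
  0 black
  3 gray
    11 gray
      12 gray
        4 gray
          5 gray
          5 black
        4 black
      12 black
    11 black
    9 gray
      10 gray
        10→4: 4 black — skip
        10→5: 5 black — skip
      10 black
      9→5: 5 black — skip
    9 black
    1 gray
      1→12: 12 black — skip
      1→6: 6 is gray → back edge
Back edge closes the cycle 6 → 3 → 1 → 6; its vertices are {1, 3, 6}.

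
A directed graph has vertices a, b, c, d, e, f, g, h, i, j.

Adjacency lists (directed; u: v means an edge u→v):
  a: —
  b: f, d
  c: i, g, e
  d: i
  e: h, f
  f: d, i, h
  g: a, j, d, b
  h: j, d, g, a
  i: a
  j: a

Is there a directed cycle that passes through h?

h is on a cycle iff h can reach itself via ≥1 edge.
h → g → b → f → h — yes.

Yes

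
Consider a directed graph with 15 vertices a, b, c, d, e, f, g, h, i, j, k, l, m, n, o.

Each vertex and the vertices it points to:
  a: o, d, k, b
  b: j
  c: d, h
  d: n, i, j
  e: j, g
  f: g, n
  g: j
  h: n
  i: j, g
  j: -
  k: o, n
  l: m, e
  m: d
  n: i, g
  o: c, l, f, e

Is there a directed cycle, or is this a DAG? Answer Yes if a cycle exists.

DFS with white/gray/black marking, starting from l:
l gray
  m gray
    d gray
      n gray
        i gray
          j gray
          j black
          g gray
            g→j: j black — skip
          g black
        i black
        n→g: g black — skip
      n black
      d→i: i black — skip
      d→j: j black — skip
    d black
  m black
  e gray
    e→j: j black — skip
    e→g: g black — skip
  e black
l black
a gray
  o gray
    c gray
      c→d: d black — skip
      h gray
        h→n: n black — skip
      h black
    c black
    o→l: l black — skip
    f gray
      f→g: g black — skip
      f→n: n black — skip
    f black
    o→e: e black — skip
  o black
  a→d: d black — skip
  k gray
    k→o: o black — skip
    k→n: n black — skip
  k black
  b gray
    b→j: j black — skip
  b black
a black
Every edge goes to a white or black vertex — no back edge, so the graph is acyclic.

No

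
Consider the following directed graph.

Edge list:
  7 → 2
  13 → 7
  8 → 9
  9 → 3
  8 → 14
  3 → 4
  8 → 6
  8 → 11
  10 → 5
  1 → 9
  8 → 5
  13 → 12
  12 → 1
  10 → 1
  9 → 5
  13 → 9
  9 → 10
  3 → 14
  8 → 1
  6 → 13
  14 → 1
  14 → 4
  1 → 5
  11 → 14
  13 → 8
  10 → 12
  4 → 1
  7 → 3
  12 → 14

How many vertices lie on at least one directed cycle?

10

A vertex is on a directed cycle iff it belongs to a strongly connected component of size ≥ 2 (or has a self-loop).
The vertices on cycles are {1, 3, 4, 6, 8, 9, 10, 12, 13, 14} — 10 in total.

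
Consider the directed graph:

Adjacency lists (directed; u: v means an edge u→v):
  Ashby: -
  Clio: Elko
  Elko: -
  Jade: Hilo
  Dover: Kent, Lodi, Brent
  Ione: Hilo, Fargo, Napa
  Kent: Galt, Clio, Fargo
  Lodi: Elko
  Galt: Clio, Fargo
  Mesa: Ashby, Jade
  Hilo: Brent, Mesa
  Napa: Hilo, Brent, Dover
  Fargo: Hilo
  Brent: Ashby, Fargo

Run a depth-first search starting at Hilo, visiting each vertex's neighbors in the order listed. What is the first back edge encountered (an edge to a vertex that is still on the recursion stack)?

DFS from Hilo (visiting each vertex's neighbors in the order listed); mark gray on enter, black on exit:
Hilo gray
  Brent gray
    Ashby gray
    Ashby black
    Fargo gray
      Fargo→Hilo: Hilo is gray → back edge
First back edge: Fargo → Hilo.

Fargo->Hilo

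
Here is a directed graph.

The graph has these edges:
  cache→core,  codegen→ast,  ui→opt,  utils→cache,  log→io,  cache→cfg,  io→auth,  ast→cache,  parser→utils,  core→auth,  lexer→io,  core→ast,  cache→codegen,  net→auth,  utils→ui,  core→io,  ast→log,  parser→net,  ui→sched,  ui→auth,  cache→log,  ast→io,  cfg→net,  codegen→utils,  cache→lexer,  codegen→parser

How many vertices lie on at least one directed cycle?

6

A vertex is on a directed cycle iff it belongs to a strongly connected component of size ≥ 2 (or has a self-loop).
The vertices on cycles are {ast, core, cache, utils, parser, codegen} — 6 in total.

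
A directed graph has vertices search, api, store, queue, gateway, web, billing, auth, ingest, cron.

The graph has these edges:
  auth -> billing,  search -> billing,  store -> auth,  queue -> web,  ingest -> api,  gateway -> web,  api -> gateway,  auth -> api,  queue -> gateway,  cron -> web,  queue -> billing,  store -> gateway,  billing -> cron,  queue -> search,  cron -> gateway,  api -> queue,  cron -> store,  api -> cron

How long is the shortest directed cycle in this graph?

4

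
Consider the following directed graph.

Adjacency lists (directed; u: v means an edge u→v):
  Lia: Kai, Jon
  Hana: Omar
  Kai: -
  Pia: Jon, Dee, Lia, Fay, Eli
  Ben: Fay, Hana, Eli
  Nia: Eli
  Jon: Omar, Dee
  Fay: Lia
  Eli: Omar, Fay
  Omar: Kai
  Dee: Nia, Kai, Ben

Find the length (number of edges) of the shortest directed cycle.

For each vertex v, BFS finds the shortest path from v back to v.
The shortest such closed walk is Jon → Dee → Ben → Fay → Lia → Jon, length 5.

5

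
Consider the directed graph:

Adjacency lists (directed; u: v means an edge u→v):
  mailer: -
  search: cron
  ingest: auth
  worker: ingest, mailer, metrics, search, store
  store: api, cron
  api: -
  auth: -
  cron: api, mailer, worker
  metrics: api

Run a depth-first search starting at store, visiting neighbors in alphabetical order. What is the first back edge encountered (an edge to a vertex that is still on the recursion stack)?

DFS from store (visiting neighbors in alphabetical order); mark gray on enter, black on exit:
store gray
  api gray
  api black
  cron gray
    cron→api: api black — skip
    mailer gray
    mailer black
    worker gray
      ingest gray
        auth gray
        auth black
      ingest black
      worker→mailer: mailer black — skip
      metrics gray
        metrics→api: api black — skip
      metrics black
      search gray
        search→cron: cron is gray → back edge
First back edge: search → cron.

search→cron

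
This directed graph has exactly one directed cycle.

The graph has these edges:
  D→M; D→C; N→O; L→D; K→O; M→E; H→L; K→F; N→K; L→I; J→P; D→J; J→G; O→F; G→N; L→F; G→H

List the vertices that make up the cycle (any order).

D, G, H, J, L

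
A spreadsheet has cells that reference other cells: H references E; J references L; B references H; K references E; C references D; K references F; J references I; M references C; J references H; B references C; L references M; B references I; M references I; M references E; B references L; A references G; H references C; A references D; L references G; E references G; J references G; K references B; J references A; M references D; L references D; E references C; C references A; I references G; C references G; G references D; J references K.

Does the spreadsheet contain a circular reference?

DFS with white/gray/black marking, starting from F:
F gray
F black
A gray
  G gray
    D gray
    D black
  G black
  A→D: D black — skip
A black
B gray
  H gray
    C gray
      C→G: G black — skip
      C→A: A black — skip
      C→D: D black — skip
    C black
    E gray
      E→C: C black — skip
      E→G: G black — skip
    E black
  H black
  B→C: C black — skip
  I gray
    I→G: G black — skip
  I black
  L gray
    L→D: D black — skip
    M gray
      M→D: D black — skip
      M→C: C black — skip
      M→E: E black — skip
      M→I: I black — skip
    M black
    L→G: G black — skip
  L black
B black
J gray
  J→I: I black — skip
  J→A: A black — skip
  J→G: G black — skip
  J→H: H black — skip
  J→L: L black — skip
  K gray
    K→B: B black — skip
    K→E: E black — skip
    K→F: F black — skip
  K black
J black
Every edge goes to a white or black vertex — no back edge, so the graph is acyclic.

No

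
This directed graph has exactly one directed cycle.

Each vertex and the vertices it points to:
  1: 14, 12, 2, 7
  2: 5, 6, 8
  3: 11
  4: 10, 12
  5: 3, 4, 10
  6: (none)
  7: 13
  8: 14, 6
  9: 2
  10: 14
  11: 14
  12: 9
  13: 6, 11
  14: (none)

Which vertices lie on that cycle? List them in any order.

2, 4, 5, 9, 12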